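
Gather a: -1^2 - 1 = -2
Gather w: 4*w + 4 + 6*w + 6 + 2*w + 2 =12*w + 12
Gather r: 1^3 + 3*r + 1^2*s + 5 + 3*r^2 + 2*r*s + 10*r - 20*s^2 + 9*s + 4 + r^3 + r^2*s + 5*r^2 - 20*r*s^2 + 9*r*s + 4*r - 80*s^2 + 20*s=r^3 + r^2*(s + 8) + r*(-20*s^2 + 11*s + 17) - 100*s^2 + 30*s + 10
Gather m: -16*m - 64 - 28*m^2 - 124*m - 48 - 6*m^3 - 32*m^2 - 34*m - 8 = -6*m^3 - 60*m^2 - 174*m - 120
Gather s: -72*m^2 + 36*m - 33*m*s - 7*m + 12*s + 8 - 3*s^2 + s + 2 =-72*m^2 + 29*m - 3*s^2 + s*(13 - 33*m) + 10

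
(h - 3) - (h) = -3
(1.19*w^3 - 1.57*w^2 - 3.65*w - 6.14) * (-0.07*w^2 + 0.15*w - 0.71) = -0.0833*w^5 + 0.2884*w^4 - 0.8249*w^3 + 0.997*w^2 + 1.6705*w + 4.3594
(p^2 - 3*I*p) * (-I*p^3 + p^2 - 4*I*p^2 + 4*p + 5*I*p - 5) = -I*p^5 - 2*p^4 - 4*I*p^4 - 8*p^3 + 2*I*p^3 + 10*p^2 - 12*I*p^2 + 15*I*p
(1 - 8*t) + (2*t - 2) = -6*t - 1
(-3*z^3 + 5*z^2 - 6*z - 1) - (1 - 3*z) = -3*z^3 + 5*z^2 - 3*z - 2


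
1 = 1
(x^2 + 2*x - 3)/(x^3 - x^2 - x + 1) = (x + 3)/(x^2 - 1)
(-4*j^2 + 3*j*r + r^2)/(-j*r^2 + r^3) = (4*j + r)/r^2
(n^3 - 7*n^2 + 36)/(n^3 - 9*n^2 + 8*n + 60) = (n - 3)/(n - 5)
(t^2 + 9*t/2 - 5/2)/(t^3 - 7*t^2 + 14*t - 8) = (2*t^2 + 9*t - 5)/(2*(t^3 - 7*t^2 + 14*t - 8))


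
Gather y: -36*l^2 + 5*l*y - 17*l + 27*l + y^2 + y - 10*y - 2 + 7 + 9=-36*l^2 + 10*l + y^2 + y*(5*l - 9) + 14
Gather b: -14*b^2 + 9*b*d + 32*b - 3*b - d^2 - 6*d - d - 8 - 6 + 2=-14*b^2 + b*(9*d + 29) - d^2 - 7*d - 12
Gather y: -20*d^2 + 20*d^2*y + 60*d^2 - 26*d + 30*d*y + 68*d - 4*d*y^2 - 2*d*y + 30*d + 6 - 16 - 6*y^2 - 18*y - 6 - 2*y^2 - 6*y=40*d^2 + 72*d + y^2*(-4*d - 8) + y*(20*d^2 + 28*d - 24) - 16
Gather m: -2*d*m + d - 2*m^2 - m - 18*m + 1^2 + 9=d - 2*m^2 + m*(-2*d - 19) + 10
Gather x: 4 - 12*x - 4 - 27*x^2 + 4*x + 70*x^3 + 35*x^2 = 70*x^3 + 8*x^2 - 8*x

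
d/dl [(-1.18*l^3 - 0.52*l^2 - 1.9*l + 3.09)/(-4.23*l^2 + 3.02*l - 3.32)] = (4.9914*l^4 - 7.1272*l^3 + 2.1454*l^2 + 29.5942*l - 3.0238)/(17.8929*l^4 - 25.5492*l^3 + 37.2076*l^2 - 20.0528*l + 11.0224)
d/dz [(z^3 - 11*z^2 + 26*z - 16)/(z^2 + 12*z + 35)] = (z^4 + 24*z^3 - 53*z^2 - 738*z + 1102)/(z^4 + 24*z^3 + 214*z^2 + 840*z + 1225)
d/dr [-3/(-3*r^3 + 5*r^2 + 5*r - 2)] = 3*(-9*r^2 + 10*r + 5)/(3*r^3 - 5*r^2 - 5*r + 2)^2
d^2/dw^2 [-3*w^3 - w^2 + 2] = -18*w - 2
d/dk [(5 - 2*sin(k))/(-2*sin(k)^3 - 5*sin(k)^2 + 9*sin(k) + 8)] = (-8*sin(k)^3 + 20*sin(k)^2 + 50*sin(k) - 61)*cos(k)/(2*sin(k)^3 + 5*sin(k)^2 - 9*sin(k) - 8)^2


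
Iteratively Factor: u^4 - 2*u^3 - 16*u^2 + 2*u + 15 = (u - 1)*(u^3 - u^2 - 17*u - 15) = (u - 1)*(u + 1)*(u^2 - 2*u - 15) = (u - 1)*(u + 1)*(u + 3)*(u - 5)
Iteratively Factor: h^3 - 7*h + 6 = (h - 1)*(h^2 + h - 6) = (h - 2)*(h - 1)*(h + 3)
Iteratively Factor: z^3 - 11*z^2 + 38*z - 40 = (z - 4)*(z^2 - 7*z + 10) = (z - 5)*(z - 4)*(z - 2)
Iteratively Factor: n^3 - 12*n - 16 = (n + 2)*(n^2 - 2*n - 8) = (n + 2)^2*(n - 4)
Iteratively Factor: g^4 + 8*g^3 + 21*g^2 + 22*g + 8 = (g + 4)*(g^3 + 4*g^2 + 5*g + 2) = (g + 1)*(g + 4)*(g^2 + 3*g + 2) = (g + 1)^2*(g + 4)*(g + 2)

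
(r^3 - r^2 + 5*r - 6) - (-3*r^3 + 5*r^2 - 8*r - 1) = 4*r^3 - 6*r^2 + 13*r - 5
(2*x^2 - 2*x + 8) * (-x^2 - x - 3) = -2*x^4 - 12*x^2 - 2*x - 24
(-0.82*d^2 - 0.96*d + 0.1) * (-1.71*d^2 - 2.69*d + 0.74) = 1.4022*d^4 + 3.8474*d^3 + 1.8046*d^2 - 0.9794*d + 0.074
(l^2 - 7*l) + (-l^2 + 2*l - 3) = -5*l - 3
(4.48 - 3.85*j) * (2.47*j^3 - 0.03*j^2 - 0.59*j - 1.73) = -9.5095*j^4 + 11.1811*j^3 + 2.1371*j^2 + 4.0173*j - 7.7504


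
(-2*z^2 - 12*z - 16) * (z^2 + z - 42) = -2*z^4 - 14*z^3 + 56*z^2 + 488*z + 672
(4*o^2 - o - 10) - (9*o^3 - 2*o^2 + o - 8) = -9*o^3 + 6*o^2 - 2*o - 2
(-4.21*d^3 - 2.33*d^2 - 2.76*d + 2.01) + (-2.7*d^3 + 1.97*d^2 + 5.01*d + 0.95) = -6.91*d^3 - 0.36*d^2 + 2.25*d + 2.96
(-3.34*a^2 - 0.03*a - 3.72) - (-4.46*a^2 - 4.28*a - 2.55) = 1.12*a^2 + 4.25*a - 1.17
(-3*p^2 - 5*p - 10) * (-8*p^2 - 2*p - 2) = 24*p^4 + 46*p^3 + 96*p^2 + 30*p + 20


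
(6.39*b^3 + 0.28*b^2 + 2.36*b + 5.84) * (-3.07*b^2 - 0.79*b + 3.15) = -19.6173*b^5 - 5.9077*b^4 + 12.6621*b^3 - 18.9112*b^2 + 2.8204*b + 18.396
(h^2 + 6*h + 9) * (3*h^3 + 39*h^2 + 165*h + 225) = 3*h^5 + 57*h^4 + 426*h^3 + 1566*h^2 + 2835*h + 2025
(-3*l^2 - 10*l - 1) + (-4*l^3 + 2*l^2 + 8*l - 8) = -4*l^3 - l^2 - 2*l - 9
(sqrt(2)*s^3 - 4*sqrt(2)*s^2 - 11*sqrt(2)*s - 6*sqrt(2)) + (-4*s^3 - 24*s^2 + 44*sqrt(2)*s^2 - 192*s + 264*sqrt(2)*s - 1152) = -4*s^3 + sqrt(2)*s^3 - 24*s^2 + 40*sqrt(2)*s^2 - 192*s + 253*sqrt(2)*s - 1152 - 6*sqrt(2)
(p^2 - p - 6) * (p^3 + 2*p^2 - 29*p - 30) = p^5 + p^4 - 37*p^3 - 13*p^2 + 204*p + 180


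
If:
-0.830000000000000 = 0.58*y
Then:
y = -1.43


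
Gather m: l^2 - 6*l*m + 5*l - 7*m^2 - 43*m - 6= l^2 + 5*l - 7*m^2 + m*(-6*l - 43) - 6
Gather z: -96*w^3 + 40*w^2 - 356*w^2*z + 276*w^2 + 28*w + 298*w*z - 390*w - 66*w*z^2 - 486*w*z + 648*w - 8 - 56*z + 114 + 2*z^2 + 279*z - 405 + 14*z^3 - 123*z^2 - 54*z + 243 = -96*w^3 + 316*w^2 + 286*w + 14*z^3 + z^2*(-66*w - 121) + z*(-356*w^2 - 188*w + 169) - 56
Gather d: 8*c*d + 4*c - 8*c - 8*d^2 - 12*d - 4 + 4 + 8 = -4*c - 8*d^2 + d*(8*c - 12) + 8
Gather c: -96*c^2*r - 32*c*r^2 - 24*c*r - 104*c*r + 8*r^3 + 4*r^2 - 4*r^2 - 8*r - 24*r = -96*c^2*r + c*(-32*r^2 - 128*r) + 8*r^3 - 32*r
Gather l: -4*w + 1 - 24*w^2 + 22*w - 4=-24*w^2 + 18*w - 3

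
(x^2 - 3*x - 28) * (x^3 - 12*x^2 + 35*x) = x^5 - 15*x^4 + 43*x^3 + 231*x^2 - 980*x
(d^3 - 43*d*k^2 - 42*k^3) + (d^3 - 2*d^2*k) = 2*d^3 - 2*d^2*k - 43*d*k^2 - 42*k^3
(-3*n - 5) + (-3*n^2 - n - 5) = -3*n^2 - 4*n - 10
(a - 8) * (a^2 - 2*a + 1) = a^3 - 10*a^2 + 17*a - 8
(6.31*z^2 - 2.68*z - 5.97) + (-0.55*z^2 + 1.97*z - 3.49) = 5.76*z^2 - 0.71*z - 9.46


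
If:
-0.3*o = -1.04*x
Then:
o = 3.46666666666667*x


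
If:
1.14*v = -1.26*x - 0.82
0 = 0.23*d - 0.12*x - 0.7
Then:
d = 0.521739130434783*x + 3.04347826086957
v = -1.10526315789474*x - 0.719298245614035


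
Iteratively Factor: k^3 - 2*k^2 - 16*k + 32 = (k - 2)*(k^2 - 16) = (k - 2)*(k + 4)*(k - 4)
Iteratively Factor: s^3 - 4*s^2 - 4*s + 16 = (s - 2)*(s^2 - 2*s - 8) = (s - 2)*(s + 2)*(s - 4)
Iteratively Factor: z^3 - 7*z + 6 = (z - 1)*(z^2 + z - 6) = (z - 2)*(z - 1)*(z + 3)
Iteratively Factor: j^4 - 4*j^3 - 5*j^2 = (j - 5)*(j^3 + j^2) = j*(j - 5)*(j^2 + j) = j*(j - 5)*(j + 1)*(j)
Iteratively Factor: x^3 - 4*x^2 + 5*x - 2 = (x - 2)*(x^2 - 2*x + 1) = (x - 2)*(x - 1)*(x - 1)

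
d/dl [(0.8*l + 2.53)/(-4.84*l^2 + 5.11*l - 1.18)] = (3.872*l^2 + 24.4904*l - 13.8723)/(23.4256*l^4 - 49.4648*l^3 + 37.5345*l^2 - 12.0596*l + 1.3924)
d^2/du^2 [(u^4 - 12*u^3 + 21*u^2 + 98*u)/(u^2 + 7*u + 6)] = 2*(u^6 + 21*u^5 + 165*u^4 - 229*u^3 - 1674*u^2 - 3060*u - 3360)/(u^6 + 21*u^5 + 165*u^4 + 595*u^3 + 990*u^2 + 756*u + 216)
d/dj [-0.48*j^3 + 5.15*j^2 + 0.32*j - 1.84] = -1.44*j^2 + 10.3*j + 0.32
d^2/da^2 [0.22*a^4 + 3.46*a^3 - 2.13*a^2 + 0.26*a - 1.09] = 2.64*a^2 + 20.76*a - 4.26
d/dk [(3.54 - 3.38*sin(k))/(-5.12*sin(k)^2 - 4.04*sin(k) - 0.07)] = (-17.3056*sin(k)^2 + 36.2496*sin(k) + 14.5382)*cos(k)/(26.2144*sin(k)^4 + 41.3696*sin(k)^3 + 17.0384*sin(k)^2 + 0.5656*sin(k) + 0.0049)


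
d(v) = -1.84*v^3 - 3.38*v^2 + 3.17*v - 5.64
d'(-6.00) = -154.99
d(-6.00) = 251.10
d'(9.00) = -504.79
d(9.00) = -1592.25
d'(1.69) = -24.02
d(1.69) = -18.82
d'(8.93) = -497.39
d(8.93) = -1557.17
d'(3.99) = -111.68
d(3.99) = -163.68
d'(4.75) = -153.48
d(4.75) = -264.04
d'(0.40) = -0.42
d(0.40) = -5.03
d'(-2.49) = -14.22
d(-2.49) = -6.08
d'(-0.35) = 4.86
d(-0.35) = -7.08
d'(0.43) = -0.76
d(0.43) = -5.05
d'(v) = -5.52*v^2 - 6.76*v + 3.17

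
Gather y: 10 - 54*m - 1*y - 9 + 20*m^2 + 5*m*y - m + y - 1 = 20*m^2 + 5*m*y - 55*m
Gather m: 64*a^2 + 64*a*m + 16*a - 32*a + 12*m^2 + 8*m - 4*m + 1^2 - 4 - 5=64*a^2 - 16*a + 12*m^2 + m*(64*a + 4) - 8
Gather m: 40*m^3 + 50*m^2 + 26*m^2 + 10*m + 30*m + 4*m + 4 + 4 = 40*m^3 + 76*m^2 + 44*m + 8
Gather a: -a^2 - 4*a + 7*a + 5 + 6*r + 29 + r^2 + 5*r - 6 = -a^2 + 3*a + r^2 + 11*r + 28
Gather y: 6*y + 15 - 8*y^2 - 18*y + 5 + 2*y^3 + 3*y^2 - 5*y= 2*y^3 - 5*y^2 - 17*y + 20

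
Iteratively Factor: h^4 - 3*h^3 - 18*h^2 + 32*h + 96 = (h - 4)*(h^3 + h^2 - 14*h - 24) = (h - 4)*(h + 3)*(h^2 - 2*h - 8) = (h - 4)*(h + 2)*(h + 3)*(h - 4)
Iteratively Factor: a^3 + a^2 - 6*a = (a + 3)*(a^2 - 2*a) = (a - 2)*(a + 3)*(a)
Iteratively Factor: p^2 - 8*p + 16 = (p - 4)*(p - 4)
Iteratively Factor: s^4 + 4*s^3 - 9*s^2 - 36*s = (s + 3)*(s^3 + s^2 - 12*s) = s*(s + 3)*(s^2 + s - 12) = s*(s + 3)*(s + 4)*(s - 3)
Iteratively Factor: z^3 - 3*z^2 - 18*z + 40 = (z - 5)*(z^2 + 2*z - 8) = (z - 5)*(z + 4)*(z - 2)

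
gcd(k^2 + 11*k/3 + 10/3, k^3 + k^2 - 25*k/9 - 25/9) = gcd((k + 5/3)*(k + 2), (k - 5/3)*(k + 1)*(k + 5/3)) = k + 5/3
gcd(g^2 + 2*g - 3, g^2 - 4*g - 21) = g + 3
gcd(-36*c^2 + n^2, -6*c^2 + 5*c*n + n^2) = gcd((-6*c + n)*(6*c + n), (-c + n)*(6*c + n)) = 6*c + n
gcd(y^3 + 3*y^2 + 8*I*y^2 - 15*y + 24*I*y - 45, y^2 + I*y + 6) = y + 3*I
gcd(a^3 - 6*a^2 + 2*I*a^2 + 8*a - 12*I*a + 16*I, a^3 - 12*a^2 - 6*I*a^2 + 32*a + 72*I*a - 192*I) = a - 4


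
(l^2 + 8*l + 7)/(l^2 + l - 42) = (l + 1)/(l - 6)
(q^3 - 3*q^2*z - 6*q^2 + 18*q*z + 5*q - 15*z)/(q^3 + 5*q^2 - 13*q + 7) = (q^2 - 3*q*z - 5*q + 15*z)/(q^2 + 6*q - 7)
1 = 1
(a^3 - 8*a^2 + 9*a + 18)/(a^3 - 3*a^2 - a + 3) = (a - 6)/(a - 1)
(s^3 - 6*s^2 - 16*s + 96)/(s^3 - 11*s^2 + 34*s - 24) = (s + 4)/(s - 1)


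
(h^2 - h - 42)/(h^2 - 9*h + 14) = (h + 6)/(h - 2)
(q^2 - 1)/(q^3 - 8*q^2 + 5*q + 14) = (q - 1)/(q^2 - 9*q + 14)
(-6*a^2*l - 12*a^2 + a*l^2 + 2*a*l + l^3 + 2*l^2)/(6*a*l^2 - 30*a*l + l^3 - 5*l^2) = (-6*a^2*l - 12*a^2 + a*l^2 + 2*a*l + l^3 + 2*l^2)/(l*(6*a*l - 30*a + l^2 - 5*l))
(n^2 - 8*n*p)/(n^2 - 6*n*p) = (n - 8*p)/(n - 6*p)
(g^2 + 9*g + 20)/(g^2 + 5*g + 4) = (g + 5)/(g + 1)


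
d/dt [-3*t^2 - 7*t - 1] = -6*t - 7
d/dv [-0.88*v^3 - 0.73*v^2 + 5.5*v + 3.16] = -2.64*v^2 - 1.46*v + 5.5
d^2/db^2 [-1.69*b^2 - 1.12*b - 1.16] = -3.38000000000000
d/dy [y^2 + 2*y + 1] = 2*y + 2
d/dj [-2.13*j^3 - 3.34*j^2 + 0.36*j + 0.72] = -6.39*j^2 - 6.68*j + 0.36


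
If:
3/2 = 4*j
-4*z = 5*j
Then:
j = 3/8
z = -15/32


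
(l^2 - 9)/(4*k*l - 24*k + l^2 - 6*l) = (l^2 - 9)/(4*k*l - 24*k + l^2 - 6*l)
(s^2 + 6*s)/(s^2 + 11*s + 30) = s/(s + 5)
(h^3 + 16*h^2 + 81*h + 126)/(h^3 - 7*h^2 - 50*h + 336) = (h^2 + 9*h + 18)/(h^2 - 14*h + 48)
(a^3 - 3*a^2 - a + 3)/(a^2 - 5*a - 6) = (a^2 - 4*a + 3)/(a - 6)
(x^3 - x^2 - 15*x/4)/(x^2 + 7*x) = (x^2 - x - 15/4)/(x + 7)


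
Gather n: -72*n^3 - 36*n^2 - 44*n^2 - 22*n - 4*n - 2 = -72*n^3 - 80*n^2 - 26*n - 2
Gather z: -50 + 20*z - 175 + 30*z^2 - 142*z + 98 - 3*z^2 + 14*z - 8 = 27*z^2 - 108*z - 135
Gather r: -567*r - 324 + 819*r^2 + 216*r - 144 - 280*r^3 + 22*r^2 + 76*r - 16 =-280*r^3 + 841*r^2 - 275*r - 484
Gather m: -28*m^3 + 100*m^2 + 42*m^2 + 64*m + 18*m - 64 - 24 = -28*m^3 + 142*m^2 + 82*m - 88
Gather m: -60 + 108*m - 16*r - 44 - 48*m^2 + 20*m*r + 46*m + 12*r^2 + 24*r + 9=-48*m^2 + m*(20*r + 154) + 12*r^2 + 8*r - 95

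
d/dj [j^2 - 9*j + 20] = 2*j - 9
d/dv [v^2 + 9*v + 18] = 2*v + 9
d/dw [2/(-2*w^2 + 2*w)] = (2*w - 1)/(w^2*(w - 1)^2)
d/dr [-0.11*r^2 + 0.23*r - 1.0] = 0.23 - 0.22*r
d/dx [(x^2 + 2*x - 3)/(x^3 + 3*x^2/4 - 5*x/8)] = 8*(-8*x^4 - 32*x^3 + 55*x^2 + 36*x - 15)/(x^2*(64*x^4 + 96*x^3 - 44*x^2 - 60*x + 25))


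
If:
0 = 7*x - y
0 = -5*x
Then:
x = 0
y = 0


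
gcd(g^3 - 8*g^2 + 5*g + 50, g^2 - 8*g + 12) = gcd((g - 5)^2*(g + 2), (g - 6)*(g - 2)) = 1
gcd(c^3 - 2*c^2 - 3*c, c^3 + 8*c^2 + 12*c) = c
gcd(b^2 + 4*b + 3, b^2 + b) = b + 1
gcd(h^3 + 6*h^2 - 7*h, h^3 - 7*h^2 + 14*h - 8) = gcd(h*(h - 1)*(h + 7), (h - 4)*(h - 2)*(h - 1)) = h - 1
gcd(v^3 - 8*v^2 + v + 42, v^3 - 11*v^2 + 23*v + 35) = v - 7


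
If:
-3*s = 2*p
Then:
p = -3*s/2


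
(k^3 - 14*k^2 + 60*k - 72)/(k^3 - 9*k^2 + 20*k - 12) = (k - 6)/(k - 1)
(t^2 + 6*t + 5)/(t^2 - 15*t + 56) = (t^2 + 6*t + 5)/(t^2 - 15*t + 56)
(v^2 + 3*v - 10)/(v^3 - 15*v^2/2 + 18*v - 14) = 2*(v + 5)/(2*v^2 - 11*v + 14)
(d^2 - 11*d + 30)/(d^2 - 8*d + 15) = (d - 6)/(d - 3)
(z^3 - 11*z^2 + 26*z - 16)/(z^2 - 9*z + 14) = (z^2 - 9*z + 8)/(z - 7)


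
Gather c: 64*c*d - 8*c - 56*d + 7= c*(64*d - 8) - 56*d + 7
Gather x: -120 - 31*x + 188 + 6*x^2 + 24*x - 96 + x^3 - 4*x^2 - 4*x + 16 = x^3 + 2*x^2 - 11*x - 12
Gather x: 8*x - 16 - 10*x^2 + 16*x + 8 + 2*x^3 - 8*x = 2*x^3 - 10*x^2 + 16*x - 8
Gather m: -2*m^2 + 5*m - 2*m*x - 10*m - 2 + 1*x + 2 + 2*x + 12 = -2*m^2 + m*(-2*x - 5) + 3*x + 12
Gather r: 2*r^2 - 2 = 2*r^2 - 2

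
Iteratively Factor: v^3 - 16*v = (v - 4)*(v^2 + 4*v) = (v - 4)*(v + 4)*(v)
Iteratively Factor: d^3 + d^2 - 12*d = (d + 4)*(d^2 - 3*d) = (d - 3)*(d + 4)*(d)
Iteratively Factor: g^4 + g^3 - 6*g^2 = (g)*(g^3 + g^2 - 6*g) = g^2*(g^2 + g - 6) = g^2*(g - 2)*(g + 3)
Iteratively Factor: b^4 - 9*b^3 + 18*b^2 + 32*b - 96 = (b - 4)*(b^3 - 5*b^2 - 2*b + 24) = (b - 4)^2*(b^2 - b - 6) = (b - 4)^2*(b - 3)*(b + 2)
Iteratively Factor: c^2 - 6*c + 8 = (c - 4)*(c - 2)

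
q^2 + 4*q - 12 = (q - 2)*(q + 6)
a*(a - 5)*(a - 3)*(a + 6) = a^4 - 2*a^3 - 33*a^2 + 90*a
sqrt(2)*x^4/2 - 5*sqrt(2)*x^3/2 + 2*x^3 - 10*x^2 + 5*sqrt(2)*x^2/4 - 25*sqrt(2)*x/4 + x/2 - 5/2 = (x - 5)*(x + sqrt(2)/2)*(x + sqrt(2))*(sqrt(2)*x/2 + 1/2)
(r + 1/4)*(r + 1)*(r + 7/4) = r^3 + 3*r^2 + 39*r/16 + 7/16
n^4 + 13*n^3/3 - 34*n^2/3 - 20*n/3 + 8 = (n - 2)*(n - 2/3)*(n + 1)*(n + 6)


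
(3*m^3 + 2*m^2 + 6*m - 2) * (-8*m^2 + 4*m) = -24*m^5 - 4*m^4 - 40*m^3 + 40*m^2 - 8*m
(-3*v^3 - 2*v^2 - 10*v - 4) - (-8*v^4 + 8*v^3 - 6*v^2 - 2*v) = 8*v^4 - 11*v^3 + 4*v^2 - 8*v - 4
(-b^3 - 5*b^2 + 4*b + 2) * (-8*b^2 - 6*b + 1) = 8*b^5 + 46*b^4 - 3*b^3 - 45*b^2 - 8*b + 2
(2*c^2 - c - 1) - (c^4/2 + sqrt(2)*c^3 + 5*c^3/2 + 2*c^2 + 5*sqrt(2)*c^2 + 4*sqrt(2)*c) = -c^4/2 - 5*c^3/2 - sqrt(2)*c^3 - 5*sqrt(2)*c^2 - 4*sqrt(2)*c - c - 1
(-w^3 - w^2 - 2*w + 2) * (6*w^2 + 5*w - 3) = -6*w^5 - 11*w^4 - 14*w^3 + 5*w^2 + 16*w - 6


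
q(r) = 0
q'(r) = 0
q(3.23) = 0.00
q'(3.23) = 0.00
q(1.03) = 0.00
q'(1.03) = 0.00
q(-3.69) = 0.00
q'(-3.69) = 0.00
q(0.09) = 0.00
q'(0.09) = 0.00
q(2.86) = 0.00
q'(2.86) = 0.00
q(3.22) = 0.00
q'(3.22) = 0.00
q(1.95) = 0.00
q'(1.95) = 0.00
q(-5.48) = 0.00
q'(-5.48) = 0.00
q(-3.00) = 0.00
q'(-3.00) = 0.00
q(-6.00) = 0.00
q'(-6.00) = 0.00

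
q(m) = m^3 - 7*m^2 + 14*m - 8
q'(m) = 3*m^2 - 14*m + 14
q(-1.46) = -46.47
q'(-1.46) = 40.83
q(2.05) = -0.10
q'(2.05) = -2.09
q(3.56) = -1.76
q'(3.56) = 2.18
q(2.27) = -0.59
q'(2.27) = -2.32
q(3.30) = -2.09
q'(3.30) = 0.47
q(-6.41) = -648.73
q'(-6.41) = 227.00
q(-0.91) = -27.29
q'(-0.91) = 29.22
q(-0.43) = -15.39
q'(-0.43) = 20.57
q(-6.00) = -560.00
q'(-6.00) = 206.00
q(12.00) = 880.00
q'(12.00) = 278.00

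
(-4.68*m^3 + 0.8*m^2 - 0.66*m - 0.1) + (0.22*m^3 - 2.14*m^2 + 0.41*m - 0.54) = -4.46*m^3 - 1.34*m^2 - 0.25*m - 0.64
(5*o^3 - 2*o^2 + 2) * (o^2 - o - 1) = 5*o^5 - 7*o^4 - 3*o^3 + 4*o^2 - 2*o - 2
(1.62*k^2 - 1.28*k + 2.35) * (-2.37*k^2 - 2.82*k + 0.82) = -3.8394*k^4 - 1.5348*k^3 - 0.6315*k^2 - 7.6766*k + 1.927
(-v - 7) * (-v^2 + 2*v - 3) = v^3 + 5*v^2 - 11*v + 21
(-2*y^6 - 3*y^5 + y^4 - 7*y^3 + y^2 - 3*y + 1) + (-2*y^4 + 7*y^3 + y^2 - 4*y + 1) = -2*y^6 - 3*y^5 - y^4 + 2*y^2 - 7*y + 2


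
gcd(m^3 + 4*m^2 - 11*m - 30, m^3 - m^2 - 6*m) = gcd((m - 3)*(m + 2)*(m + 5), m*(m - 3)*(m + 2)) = m^2 - m - 6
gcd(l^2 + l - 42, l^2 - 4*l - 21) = 1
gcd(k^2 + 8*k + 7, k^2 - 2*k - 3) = k + 1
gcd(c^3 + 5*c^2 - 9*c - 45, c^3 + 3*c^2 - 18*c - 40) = c + 5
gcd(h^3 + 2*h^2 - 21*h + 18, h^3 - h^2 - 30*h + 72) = h^2 + 3*h - 18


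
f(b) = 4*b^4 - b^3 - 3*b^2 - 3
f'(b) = 16*b^3 - 3*b^2 - 6*b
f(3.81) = 741.01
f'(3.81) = 818.49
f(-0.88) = -2.24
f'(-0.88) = -7.95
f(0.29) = -3.25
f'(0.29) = -1.60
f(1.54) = 8.73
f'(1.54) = 42.08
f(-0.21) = -3.12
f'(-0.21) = 0.98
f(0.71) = -3.85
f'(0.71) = -0.05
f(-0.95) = -1.59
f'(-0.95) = -10.73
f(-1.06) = -0.13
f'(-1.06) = -16.07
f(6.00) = 4857.00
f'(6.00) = 3312.00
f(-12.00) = 84237.00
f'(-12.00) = -28008.00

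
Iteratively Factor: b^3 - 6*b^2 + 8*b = (b - 2)*(b^2 - 4*b) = (b - 4)*(b - 2)*(b)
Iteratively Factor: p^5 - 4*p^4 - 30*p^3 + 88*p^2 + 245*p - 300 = (p + 4)*(p^4 - 8*p^3 + 2*p^2 + 80*p - 75) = (p - 5)*(p + 4)*(p^3 - 3*p^2 - 13*p + 15) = (p - 5)*(p + 3)*(p + 4)*(p^2 - 6*p + 5) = (p - 5)*(p - 1)*(p + 3)*(p + 4)*(p - 5)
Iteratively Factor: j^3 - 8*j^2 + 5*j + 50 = (j - 5)*(j^2 - 3*j - 10) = (j - 5)*(j + 2)*(j - 5)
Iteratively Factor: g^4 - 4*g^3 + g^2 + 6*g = (g + 1)*(g^3 - 5*g^2 + 6*g) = (g - 2)*(g + 1)*(g^2 - 3*g) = g*(g - 2)*(g + 1)*(g - 3)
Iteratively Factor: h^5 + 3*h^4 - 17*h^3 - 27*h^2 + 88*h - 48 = (h + 4)*(h^4 - h^3 - 13*h^2 + 25*h - 12) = (h - 1)*(h + 4)*(h^3 - 13*h + 12) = (h - 1)*(h + 4)^2*(h^2 - 4*h + 3) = (h - 1)^2*(h + 4)^2*(h - 3)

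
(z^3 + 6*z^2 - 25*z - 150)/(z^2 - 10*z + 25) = (z^2 + 11*z + 30)/(z - 5)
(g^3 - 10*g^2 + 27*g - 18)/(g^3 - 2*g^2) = (g^3 - 10*g^2 + 27*g - 18)/(g^2*(g - 2))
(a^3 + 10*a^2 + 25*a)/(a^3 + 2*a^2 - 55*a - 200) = a/(a - 8)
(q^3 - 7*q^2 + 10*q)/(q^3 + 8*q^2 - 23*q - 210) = q*(q - 2)/(q^2 + 13*q + 42)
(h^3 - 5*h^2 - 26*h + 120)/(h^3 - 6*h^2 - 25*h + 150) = (h - 4)/(h - 5)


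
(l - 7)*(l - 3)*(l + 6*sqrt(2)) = l^3 - 10*l^2 + 6*sqrt(2)*l^2 - 60*sqrt(2)*l + 21*l + 126*sqrt(2)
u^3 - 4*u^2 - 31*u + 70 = (u - 7)*(u - 2)*(u + 5)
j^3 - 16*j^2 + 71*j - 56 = (j - 8)*(j - 7)*(j - 1)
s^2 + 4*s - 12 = (s - 2)*(s + 6)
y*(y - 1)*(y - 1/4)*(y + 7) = y^4 + 23*y^3/4 - 17*y^2/2 + 7*y/4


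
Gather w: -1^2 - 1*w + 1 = -w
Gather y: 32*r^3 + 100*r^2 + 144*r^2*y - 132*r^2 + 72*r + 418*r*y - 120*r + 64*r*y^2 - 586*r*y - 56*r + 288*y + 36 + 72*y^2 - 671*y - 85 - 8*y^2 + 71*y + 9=32*r^3 - 32*r^2 - 104*r + y^2*(64*r + 64) + y*(144*r^2 - 168*r - 312) - 40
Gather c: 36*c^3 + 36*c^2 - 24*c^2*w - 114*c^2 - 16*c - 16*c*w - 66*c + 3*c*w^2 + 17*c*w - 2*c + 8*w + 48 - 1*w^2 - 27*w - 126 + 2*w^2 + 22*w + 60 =36*c^3 + c^2*(-24*w - 78) + c*(3*w^2 + w - 84) + w^2 + 3*w - 18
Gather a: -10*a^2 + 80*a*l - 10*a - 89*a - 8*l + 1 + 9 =-10*a^2 + a*(80*l - 99) - 8*l + 10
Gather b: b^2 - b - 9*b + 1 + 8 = b^2 - 10*b + 9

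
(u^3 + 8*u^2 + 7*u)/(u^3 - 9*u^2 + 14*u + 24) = u*(u + 7)/(u^2 - 10*u + 24)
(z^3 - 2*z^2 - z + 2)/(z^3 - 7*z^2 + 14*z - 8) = (z + 1)/(z - 4)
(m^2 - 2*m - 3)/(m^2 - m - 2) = (m - 3)/(m - 2)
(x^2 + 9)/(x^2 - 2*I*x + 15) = (x - 3*I)/(x - 5*I)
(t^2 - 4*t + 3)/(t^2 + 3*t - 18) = (t - 1)/(t + 6)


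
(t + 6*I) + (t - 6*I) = 2*t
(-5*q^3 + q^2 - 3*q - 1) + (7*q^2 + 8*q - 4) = -5*q^3 + 8*q^2 + 5*q - 5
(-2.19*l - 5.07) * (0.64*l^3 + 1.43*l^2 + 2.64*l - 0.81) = -1.4016*l^4 - 6.3765*l^3 - 13.0317*l^2 - 11.6109*l + 4.1067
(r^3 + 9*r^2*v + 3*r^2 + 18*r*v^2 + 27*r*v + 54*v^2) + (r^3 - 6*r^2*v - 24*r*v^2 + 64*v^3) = 2*r^3 + 3*r^2*v + 3*r^2 - 6*r*v^2 + 27*r*v + 64*v^3 + 54*v^2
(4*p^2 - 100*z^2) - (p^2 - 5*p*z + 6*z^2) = 3*p^2 + 5*p*z - 106*z^2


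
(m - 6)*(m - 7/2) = m^2 - 19*m/2 + 21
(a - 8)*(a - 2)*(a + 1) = a^3 - 9*a^2 + 6*a + 16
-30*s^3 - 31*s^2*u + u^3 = (-6*s + u)*(s + u)*(5*s + u)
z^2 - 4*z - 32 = (z - 8)*(z + 4)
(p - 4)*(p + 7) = p^2 + 3*p - 28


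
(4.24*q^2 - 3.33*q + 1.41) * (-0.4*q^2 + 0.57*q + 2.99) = -1.696*q^4 + 3.7488*q^3 + 10.2155*q^2 - 9.153*q + 4.2159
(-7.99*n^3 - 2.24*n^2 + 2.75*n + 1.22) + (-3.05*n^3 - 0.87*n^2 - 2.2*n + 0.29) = -11.04*n^3 - 3.11*n^2 + 0.55*n + 1.51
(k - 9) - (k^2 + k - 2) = -k^2 - 7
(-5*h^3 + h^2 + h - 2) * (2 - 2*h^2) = 10*h^5 - 2*h^4 - 12*h^3 + 6*h^2 + 2*h - 4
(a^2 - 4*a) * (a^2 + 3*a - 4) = a^4 - a^3 - 16*a^2 + 16*a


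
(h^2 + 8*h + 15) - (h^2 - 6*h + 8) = 14*h + 7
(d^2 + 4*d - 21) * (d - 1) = d^3 + 3*d^2 - 25*d + 21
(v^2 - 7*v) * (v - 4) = v^3 - 11*v^2 + 28*v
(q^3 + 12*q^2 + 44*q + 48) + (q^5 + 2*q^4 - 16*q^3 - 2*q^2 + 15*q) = q^5 + 2*q^4 - 15*q^3 + 10*q^2 + 59*q + 48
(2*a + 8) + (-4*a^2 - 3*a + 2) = -4*a^2 - a + 10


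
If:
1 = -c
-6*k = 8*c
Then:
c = -1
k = 4/3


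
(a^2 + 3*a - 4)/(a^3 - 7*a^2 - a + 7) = (a + 4)/(a^2 - 6*a - 7)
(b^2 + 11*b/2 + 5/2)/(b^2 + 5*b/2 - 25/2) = (2*b + 1)/(2*b - 5)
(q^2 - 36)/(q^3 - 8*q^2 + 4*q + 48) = (q + 6)/(q^2 - 2*q - 8)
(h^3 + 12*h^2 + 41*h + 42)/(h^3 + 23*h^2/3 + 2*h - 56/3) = 3*(h + 3)/(3*h - 4)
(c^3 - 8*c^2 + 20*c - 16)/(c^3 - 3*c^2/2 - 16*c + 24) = 2*(c^2 - 4*c + 4)/(2*c^2 + 5*c - 12)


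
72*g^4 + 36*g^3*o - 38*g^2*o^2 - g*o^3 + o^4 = (-6*g + o)*(-2*g + o)*(g + o)*(6*g + o)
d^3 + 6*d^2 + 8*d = d*(d + 2)*(d + 4)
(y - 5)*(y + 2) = y^2 - 3*y - 10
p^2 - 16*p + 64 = (p - 8)^2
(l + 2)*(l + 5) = l^2 + 7*l + 10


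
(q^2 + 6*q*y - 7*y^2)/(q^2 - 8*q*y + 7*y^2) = (-q - 7*y)/(-q + 7*y)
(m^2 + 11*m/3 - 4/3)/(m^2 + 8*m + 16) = (m - 1/3)/(m + 4)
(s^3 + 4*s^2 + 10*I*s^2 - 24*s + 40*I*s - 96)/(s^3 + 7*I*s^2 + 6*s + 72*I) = (s + 4)/(s - 3*I)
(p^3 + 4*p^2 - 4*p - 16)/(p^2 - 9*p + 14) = (p^2 + 6*p + 8)/(p - 7)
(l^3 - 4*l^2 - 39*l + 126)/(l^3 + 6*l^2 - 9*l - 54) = (l - 7)/(l + 3)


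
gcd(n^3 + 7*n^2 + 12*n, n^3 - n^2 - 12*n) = n^2 + 3*n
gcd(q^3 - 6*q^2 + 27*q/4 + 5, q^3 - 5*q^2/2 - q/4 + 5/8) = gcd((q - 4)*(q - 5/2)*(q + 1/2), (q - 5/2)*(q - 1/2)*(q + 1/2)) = q^2 - 2*q - 5/4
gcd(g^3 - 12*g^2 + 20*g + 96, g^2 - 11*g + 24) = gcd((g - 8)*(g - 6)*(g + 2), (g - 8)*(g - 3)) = g - 8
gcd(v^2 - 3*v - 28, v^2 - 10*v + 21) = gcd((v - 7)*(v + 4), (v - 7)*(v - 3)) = v - 7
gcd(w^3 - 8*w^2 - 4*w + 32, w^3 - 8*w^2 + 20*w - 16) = w - 2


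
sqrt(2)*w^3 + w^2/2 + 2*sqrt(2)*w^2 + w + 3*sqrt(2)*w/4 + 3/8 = (w + 1/2)*(w + 3/2)*(sqrt(2)*w + 1/2)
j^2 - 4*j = j*(j - 4)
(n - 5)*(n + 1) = n^2 - 4*n - 5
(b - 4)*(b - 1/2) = b^2 - 9*b/2 + 2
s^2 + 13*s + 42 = (s + 6)*(s + 7)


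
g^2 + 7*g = g*(g + 7)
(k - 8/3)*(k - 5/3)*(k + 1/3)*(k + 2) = k^4 - 2*k^3 - 5*k^2 + 202*k/27 + 80/27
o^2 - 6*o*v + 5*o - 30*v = (o + 5)*(o - 6*v)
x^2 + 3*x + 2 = (x + 1)*(x + 2)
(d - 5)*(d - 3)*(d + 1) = d^3 - 7*d^2 + 7*d + 15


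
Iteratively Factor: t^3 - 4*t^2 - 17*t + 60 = (t - 3)*(t^2 - t - 20) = (t - 5)*(t - 3)*(t + 4)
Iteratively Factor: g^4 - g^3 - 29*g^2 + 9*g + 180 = (g - 5)*(g^3 + 4*g^2 - 9*g - 36) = (g - 5)*(g + 4)*(g^2 - 9) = (g - 5)*(g - 3)*(g + 4)*(g + 3)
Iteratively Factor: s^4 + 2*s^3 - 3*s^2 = (s - 1)*(s^3 + 3*s^2) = (s - 1)*(s + 3)*(s^2) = s*(s - 1)*(s + 3)*(s)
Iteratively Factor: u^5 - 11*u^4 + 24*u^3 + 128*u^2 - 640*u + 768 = (u - 4)*(u^4 - 7*u^3 - 4*u^2 + 112*u - 192) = (u - 4)^2*(u^3 - 3*u^2 - 16*u + 48) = (u - 4)^2*(u + 4)*(u^2 - 7*u + 12) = (u - 4)^3*(u + 4)*(u - 3)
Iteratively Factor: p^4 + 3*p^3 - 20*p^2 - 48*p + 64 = (p + 4)*(p^3 - p^2 - 16*p + 16) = (p + 4)^2*(p^2 - 5*p + 4) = (p - 1)*(p + 4)^2*(p - 4)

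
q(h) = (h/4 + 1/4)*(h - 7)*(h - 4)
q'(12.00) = 52.25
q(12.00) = 130.00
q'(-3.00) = 26.00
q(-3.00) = -35.00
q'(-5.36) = 52.60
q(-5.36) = -126.10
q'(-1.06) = 10.39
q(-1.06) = -0.61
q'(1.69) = -2.06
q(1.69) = 8.25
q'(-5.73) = 57.52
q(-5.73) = -146.47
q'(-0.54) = 7.17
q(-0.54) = 3.94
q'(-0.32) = 5.93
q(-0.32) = 5.38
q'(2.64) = -3.72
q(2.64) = 5.40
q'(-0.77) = 8.54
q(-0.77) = 2.13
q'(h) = (h/4 + 1/4)*(h - 7) + (h/4 + 1/4)*(h - 4) + (h - 7)*(h - 4)/4 = 3*h^2/4 - 5*h + 17/4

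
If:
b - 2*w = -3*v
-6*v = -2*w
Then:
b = w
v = w/3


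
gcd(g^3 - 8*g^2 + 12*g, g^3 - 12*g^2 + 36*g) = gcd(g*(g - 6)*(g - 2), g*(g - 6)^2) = g^2 - 6*g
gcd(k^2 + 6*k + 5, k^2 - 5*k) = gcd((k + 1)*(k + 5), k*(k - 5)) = 1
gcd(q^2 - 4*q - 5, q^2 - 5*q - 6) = q + 1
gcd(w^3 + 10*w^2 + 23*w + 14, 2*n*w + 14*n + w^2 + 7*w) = w + 7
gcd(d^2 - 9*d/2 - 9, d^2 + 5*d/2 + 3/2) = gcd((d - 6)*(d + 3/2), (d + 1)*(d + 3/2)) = d + 3/2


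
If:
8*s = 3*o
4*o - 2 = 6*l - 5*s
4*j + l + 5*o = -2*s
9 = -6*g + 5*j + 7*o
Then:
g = -271*s/432 - 103/72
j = 1/12 - 323*s/72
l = 47*s/18 - 1/3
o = 8*s/3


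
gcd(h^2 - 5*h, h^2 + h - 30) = h - 5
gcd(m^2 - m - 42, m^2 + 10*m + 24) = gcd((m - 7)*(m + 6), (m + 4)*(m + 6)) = m + 6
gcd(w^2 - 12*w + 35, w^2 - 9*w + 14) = w - 7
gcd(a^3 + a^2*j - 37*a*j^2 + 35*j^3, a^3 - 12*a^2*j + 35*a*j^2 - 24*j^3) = a - j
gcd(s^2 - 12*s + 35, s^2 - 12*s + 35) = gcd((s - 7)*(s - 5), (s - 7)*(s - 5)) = s^2 - 12*s + 35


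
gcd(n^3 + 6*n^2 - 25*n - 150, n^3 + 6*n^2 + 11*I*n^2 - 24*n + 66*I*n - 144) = n + 6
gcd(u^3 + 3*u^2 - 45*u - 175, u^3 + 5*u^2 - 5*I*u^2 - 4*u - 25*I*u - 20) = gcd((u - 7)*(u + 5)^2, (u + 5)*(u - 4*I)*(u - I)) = u + 5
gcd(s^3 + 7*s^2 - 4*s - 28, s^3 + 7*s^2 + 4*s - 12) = s + 2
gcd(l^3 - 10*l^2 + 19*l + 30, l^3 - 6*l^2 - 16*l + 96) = l - 6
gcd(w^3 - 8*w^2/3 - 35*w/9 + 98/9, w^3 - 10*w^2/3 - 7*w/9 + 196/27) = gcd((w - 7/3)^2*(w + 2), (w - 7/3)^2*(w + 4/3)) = w^2 - 14*w/3 + 49/9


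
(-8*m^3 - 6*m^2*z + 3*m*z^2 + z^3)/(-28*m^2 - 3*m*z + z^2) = (-2*m^2 - m*z + z^2)/(-7*m + z)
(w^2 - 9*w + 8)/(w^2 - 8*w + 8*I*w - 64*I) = (w - 1)/(w + 8*I)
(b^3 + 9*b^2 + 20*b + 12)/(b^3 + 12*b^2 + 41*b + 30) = (b + 2)/(b + 5)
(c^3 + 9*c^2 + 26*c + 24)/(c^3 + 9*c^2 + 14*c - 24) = (c^2 + 5*c + 6)/(c^2 + 5*c - 6)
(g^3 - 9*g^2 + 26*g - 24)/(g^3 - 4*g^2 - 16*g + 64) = (g^2 - 5*g + 6)/(g^2 - 16)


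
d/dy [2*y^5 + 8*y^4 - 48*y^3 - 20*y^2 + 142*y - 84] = 10*y^4 + 32*y^3 - 144*y^2 - 40*y + 142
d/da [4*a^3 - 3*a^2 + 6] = 6*a*(2*a - 1)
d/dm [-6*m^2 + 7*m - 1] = 7 - 12*m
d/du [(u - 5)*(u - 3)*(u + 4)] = 3*u^2 - 8*u - 17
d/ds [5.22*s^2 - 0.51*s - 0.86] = 10.44*s - 0.51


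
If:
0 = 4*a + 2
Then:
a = -1/2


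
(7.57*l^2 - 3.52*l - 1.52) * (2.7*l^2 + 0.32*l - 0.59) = 20.439*l^4 - 7.0816*l^3 - 9.6967*l^2 + 1.5904*l + 0.8968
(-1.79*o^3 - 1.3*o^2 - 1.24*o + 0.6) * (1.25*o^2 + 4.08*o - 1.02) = -2.2375*o^5 - 8.9282*o^4 - 5.0282*o^3 - 2.9832*o^2 + 3.7128*o - 0.612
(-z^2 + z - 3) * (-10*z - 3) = 10*z^3 - 7*z^2 + 27*z + 9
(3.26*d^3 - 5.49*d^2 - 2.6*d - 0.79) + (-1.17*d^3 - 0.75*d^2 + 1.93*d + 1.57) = 2.09*d^3 - 6.24*d^2 - 0.67*d + 0.78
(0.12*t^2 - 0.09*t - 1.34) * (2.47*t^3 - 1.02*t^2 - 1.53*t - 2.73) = 0.2964*t^5 - 0.3447*t^4 - 3.4016*t^3 + 1.1769*t^2 + 2.2959*t + 3.6582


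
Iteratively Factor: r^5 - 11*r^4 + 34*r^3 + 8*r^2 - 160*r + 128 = (r - 4)*(r^4 - 7*r^3 + 6*r^2 + 32*r - 32) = (r - 4)^2*(r^3 - 3*r^2 - 6*r + 8) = (r - 4)^3*(r^2 + r - 2) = (r - 4)^3*(r + 2)*(r - 1)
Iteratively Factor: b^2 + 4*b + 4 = (b + 2)*(b + 2)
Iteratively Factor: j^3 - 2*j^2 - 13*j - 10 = (j - 5)*(j^2 + 3*j + 2) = (j - 5)*(j + 2)*(j + 1)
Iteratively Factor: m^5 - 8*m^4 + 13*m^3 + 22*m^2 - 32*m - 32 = (m + 1)*(m^4 - 9*m^3 + 22*m^2 - 32) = (m + 1)^2*(m^3 - 10*m^2 + 32*m - 32) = (m - 2)*(m + 1)^2*(m^2 - 8*m + 16) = (m - 4)*(m - 2)*(m + 1)^2*(m - 4)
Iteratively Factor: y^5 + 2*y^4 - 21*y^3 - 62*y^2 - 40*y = (y)*(y^4 + 2*y^3 - 21*y^2 - 62*y - 40) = y*(y + 1)*(y^3 + y^2 - 22*y - 40) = y*(y + 1)*(y + 2)*(y^2 - y - 20) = y*(y - 5)*(y + 1)*(y + 2)*(y + 4)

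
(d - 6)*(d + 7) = d^2 + d - 42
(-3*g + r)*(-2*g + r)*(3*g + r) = 18*g^3 - 9*g^2*r - 2*g*r^2 + r^3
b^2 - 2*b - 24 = (b - 6)*(b + 4)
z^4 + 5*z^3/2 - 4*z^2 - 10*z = z*(z - 2)*(z + 2)*(z + 5/2)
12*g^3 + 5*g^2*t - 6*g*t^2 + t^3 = (-4*g + t)*(-3*g + t)*(g + t)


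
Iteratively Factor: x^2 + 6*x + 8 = (x + 4)*(x + 2)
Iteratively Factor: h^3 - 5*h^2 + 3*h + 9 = (h - 3)*(h^2 - 2*h - 3) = (h - 3)*(h + 1)*(h - 3)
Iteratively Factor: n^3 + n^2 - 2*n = (n - 1)*(n^2 + 2*n) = n*(n - 1)*(n + 2)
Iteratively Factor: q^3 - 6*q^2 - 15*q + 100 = (q - 5)*(q^2 - q - 20) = (q - 5)^2*(q + 4)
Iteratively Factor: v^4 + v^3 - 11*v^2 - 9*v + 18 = (v - 1)*(v^3 + 2*v^2 - 9*v - 18) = (v - 3)*(v - 1)*(v^2 + 5*v + 6) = (v - 3)*(v - 1)*(v + 3)*(v + 2)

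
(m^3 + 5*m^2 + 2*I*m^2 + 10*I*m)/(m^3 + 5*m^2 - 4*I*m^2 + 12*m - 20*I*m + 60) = m/(m - 6*I)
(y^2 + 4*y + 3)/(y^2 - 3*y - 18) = (y + 1)/(y - 6)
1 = 1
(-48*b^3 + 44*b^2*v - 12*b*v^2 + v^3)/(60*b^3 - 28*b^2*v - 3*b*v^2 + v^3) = (-4*b + v)/(5*b + v)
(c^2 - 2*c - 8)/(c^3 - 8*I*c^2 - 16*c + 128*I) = (c + 2)/(c^2 + c*(4 - 8*I) - 32*I)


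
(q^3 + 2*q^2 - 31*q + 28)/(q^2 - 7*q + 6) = (q^2 + 3*q - 28)/(q - 6)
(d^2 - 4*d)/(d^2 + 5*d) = (d - 4)/(d + 5)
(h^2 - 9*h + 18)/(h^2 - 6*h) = (h - 3)/h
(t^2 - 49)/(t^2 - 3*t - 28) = (t + 7)/(t + 4)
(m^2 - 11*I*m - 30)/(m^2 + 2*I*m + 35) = (m - 6*I)/(m + 7*I)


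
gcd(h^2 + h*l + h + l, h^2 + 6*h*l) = 1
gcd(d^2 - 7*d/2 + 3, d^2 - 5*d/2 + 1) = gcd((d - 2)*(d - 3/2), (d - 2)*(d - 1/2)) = d - 2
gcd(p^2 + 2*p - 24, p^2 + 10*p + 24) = p + 6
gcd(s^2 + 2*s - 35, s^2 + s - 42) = s + 7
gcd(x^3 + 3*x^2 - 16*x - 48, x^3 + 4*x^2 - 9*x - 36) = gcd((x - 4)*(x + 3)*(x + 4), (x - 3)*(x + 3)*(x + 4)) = x^2 + 7*x + 12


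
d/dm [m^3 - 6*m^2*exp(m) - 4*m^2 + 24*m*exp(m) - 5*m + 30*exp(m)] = -6*m^2*exp(m) + 3*m^2 + 12*m*exp(m) - 8*m + 54*exp(m) - 5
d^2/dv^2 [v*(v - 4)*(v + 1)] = 6*v - 6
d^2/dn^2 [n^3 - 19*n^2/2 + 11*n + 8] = 6*n - 19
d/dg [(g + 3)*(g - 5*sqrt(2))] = 2*g - 5*sqrt(2) + 3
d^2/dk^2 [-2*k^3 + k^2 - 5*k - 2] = 2 - 12*k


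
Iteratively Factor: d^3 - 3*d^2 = (d)*(d^2 - 3*d) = d^2*(d - 3)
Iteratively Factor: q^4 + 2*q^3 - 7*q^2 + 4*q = (q - 1)*(q^3 + 3*q^2 - 4*q) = (q - 1)^2*(q^2 + 4*q) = (q - 1)^2*(q + 4)*(q)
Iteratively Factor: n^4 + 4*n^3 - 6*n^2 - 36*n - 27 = (n + 3)*(n^3 + n^2 - 9*n - 9) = (n + 3)^2*(n^2 - 2*n - 3) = (n + 1)*(n + 3)^2*(n - 3)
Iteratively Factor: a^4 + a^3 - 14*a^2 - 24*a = (a - 4)*(a^3 + 5*a^2 + 6*a) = (a - 4)*(a + 2)*(a^2 + 3*a) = a*(a - 4)*(a + 2)*(a + 3)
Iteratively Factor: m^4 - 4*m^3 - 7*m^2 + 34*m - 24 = (m - 2)*(m^3 - 2*m^2 - 11*m + 12) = (m - 2)*(m + 3)*(m^2 - 5*m + 4) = (m - 2)*(m - 1)*(m + 3)*(m - 4)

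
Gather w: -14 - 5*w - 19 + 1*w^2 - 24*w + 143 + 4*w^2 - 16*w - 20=5*w^2 - 45*w + 90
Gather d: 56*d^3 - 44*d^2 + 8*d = 56*d^3 - 44*d^2 + 8*d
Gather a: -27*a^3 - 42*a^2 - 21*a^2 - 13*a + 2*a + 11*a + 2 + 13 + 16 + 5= -27*a^3 - 63*a^2 + 36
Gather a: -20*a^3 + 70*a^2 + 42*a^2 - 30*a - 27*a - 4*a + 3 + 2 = -20*a^3 + 112*a^2 - 61*a + 5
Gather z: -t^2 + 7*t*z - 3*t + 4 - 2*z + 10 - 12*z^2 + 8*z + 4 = -t^2 - 3*t - 12*z^2 + z*(7*t + 6) + 18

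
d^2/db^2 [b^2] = 2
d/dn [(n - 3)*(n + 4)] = 2*n + 1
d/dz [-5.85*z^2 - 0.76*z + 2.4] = -11.7*z - 0.76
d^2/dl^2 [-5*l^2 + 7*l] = -10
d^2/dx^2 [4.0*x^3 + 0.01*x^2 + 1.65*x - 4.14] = 24.0*x + 0.02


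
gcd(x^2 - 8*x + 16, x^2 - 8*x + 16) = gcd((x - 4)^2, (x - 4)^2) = x^2 - 8*x + 16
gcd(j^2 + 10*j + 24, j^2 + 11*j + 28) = j + 4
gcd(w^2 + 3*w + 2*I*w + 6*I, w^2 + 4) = w + 2*I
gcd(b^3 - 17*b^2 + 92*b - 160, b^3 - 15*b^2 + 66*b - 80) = b^2 - 13*b + 40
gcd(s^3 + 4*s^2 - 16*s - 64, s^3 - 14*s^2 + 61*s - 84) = s - 4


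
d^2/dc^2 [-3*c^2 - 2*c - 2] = -6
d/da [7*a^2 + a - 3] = 14*a + 1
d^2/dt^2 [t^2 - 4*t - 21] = 2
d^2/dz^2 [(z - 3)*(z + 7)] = 2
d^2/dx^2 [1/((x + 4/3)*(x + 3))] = 6*(9*(x + 3)^2 + 3*(x + 3)*(3*x + 4) + (3*x + 4)^2)/((x + 3)^3*(3*x + 4)^3)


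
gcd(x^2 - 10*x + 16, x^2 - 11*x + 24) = x - 8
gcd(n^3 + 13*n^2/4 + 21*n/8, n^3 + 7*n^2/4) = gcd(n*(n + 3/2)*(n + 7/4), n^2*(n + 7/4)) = n^2 + 7*n/4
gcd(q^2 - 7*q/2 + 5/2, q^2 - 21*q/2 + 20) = q - 5/2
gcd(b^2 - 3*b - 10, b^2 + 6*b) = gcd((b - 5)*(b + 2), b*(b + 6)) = 1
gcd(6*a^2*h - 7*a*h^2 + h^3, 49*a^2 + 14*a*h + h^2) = 1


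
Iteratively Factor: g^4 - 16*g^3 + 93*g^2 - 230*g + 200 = (g - 2)*(g^3 - 14*g^2 + 65*g - 100) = (g - 5)*(g - 2)*(g^2 - 9*g + 20) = (g - 5)*(g - 4)*(g - 2)*(g - 5)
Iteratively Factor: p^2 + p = (p + 1)*(p)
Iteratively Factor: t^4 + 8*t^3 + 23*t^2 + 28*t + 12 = (t + 3)*(t^3 + 5*t^2 + 8*t + 4) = (t + 1)*(t + 3)*(t^2 + 4*t + 4) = (t + 1)*(t + 2)*(t + 3)*(t + 2)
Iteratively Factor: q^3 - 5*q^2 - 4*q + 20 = (q - 5)*(q^2 - 4) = (q - 5)*(q + 2)*(q - 2)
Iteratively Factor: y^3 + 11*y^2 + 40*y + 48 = (y + 4)*(y^2 + 7*y + 12) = (y + 3)*(y + 4)*(y + 4)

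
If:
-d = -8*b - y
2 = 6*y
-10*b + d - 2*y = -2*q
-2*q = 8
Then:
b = -25/6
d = -33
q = -4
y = 1/3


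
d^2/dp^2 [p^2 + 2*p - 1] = 2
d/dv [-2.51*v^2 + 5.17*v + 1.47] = 5.17 - 5.02*v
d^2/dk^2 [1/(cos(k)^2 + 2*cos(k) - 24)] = (-8*sin(k)^4 + 204*sin(k)^2 - 81*cos(k) - 3*cos(3*k) - 84)/(2*(cos(k) - 4)^3*(cos(k) + 6)^3)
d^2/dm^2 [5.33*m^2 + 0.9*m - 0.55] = 10.6600000000000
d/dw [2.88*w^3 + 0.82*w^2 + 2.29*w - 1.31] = 8.64*w^2 + 1.64*w + 2.29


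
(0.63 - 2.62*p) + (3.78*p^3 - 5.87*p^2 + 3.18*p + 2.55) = 3.78*p^3 - 5.87*p^2 + 0.56*p + 3.18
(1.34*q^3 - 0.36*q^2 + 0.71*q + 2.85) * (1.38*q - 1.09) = 1.8492*q^4 - 1.9574*q^3 + 1.3722*q^2 + 3.1591*q - 3.1065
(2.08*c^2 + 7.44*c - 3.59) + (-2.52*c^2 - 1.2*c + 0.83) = -0.44*c^2 + 6.24*c - 2.76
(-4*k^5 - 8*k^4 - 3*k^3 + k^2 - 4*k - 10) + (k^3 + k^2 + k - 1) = -4*k^5 - 8*k^4 - 2*k^3 + 2*k^2 - 3*k - 11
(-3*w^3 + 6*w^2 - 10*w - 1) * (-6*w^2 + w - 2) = 18*w^5 - 39*w^4 + 72*w^3 - 16*w^2 + 19*w + 2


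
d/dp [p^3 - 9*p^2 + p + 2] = 3*p^2 - 18*p + 1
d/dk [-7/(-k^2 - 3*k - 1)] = 7*(-2*k - 3)/(k^2 + 3*k + 1)^2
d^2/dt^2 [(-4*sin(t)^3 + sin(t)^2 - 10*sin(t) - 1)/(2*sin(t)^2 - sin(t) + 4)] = (16*sin(t)^7 - 24*sin(t)^6 + 118*sin(t)^5 - 109*sin(t)^4 + 82*sin(t)^3 - 31*sin(t)^2 + 272*sin(t) - 34)/(-sin(t) - cos(2*t) + 5)^3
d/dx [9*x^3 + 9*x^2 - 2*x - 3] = 27*x^2 + 18*x - 2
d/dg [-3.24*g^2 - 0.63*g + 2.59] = -6.48*g - 0.63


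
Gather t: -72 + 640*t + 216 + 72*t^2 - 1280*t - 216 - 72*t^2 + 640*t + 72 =0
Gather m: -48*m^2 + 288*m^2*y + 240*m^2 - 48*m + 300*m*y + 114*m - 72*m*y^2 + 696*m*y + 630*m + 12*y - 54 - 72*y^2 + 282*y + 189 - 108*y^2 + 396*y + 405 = m^2*(288*y + 192) + m*(-72*y^2 + 996*y + 696) - 180*y^2 + 690*y + 540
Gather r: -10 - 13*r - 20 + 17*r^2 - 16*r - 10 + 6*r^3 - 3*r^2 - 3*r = 6*r^3 + 14*r^2 - 32*r - 40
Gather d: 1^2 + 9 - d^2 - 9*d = -d^2 - 9*d + 10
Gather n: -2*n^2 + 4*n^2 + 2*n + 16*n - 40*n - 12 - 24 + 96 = 2*n^2 - 22*n + 60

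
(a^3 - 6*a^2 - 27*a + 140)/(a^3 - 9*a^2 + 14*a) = (a^2 + a - 20)/(a*(a - 2))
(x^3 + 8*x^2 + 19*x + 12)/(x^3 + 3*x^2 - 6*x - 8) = (x + 3)/(x - 2)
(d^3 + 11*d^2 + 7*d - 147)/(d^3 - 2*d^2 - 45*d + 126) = (d + 7)/(d - 6)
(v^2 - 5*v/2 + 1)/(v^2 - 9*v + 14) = (v - 1/2)/(v - 7)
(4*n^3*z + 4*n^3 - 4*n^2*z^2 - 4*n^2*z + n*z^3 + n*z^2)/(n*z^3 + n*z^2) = 4*n^2/z^2 - 4*n/z + 1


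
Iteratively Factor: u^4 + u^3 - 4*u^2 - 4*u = (u)*(u^3 + u^2 - 4*u - 4) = u*(u + 1)*(u^2 - 4) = u*(u + 1)*(u + 2)*(u - 2)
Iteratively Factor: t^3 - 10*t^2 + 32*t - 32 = (t - 2)*(t^2 - 8*t + 16) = (t - 4)*(t - 2)*(t - 4)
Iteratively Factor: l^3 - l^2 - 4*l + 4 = (l - 2)*(l^2 + l - 2) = (l - 2)*(l + 2)*(l - 1)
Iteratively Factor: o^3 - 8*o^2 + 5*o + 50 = (o - 5)*(o^2 - 3*o - 10) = (o - 5)^2*(o + 2)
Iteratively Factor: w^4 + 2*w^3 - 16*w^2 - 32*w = (w)*(w^3 + 2*w^2 - 16*w - 32) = w*(w + 2)*(w^2 - 16) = w*(w - 4)*(w + 2)*(w + 4)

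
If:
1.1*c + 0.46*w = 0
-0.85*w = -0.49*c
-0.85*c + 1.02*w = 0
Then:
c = 0.00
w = 0.00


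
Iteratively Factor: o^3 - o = (o - 1)*(o^2 + o) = (o - 1)*(o + 1)*(o)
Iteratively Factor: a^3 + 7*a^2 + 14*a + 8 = (a + 4)*(a^2 + 3*a + 2) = (a + 1)*(a + 4)*(a + 2)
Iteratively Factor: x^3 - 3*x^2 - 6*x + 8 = (x + 2)*(x^2 - 5*x + 4) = (x - 1)*(x + 2)*(x - 4)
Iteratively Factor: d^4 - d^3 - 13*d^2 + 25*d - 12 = (d - 1)*(d^3 - 13*d + 12) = (d - 3)*(d - 1)*(d^2 + 3*d - 4) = (d - 3)*(d - 1)^2*(d + 4)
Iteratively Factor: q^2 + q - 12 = (q + 4)*(q - 3)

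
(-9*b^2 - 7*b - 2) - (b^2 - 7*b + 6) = -10*b^2 - 8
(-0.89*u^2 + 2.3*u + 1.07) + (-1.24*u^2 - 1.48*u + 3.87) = -2.13*u^2 + 0.82*u + 4.94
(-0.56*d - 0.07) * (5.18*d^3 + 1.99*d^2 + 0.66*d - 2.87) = -2.9008*d^4 - 1.477*d^3 - 0.5089*d^2 + 1.561*d + 0.2009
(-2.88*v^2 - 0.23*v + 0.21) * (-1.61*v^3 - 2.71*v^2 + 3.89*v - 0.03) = 4.6368*v^5 + 8.1751*v^4 - 10.918*v^3 - 1.3774*v^2 + 0.8238*v - 0.0063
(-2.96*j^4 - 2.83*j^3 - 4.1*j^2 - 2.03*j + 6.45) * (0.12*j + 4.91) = -0.3552*j^5 - 14.8732*j^4 - 14.3873*j^3 - 20.3746*j^2 - 9.1933*j + 31.6695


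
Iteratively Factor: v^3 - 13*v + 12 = (v - 3)*(v^2 + 3*v - 4) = (v - 3)*(v - 1)*(v + 4)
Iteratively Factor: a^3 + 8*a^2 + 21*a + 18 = (a + 3)*(a^2 + 5*a + 6) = (a + 2)*(a + 3)*(a + 3)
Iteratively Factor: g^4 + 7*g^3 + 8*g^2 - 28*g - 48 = (g + 4)*(g^3 + 3*g^2 - 4*g - 12) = (g - 2)*(g + 4)*(g^2 + 5*g + 6) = (g - 2)*(g + 3)*(g + 4)*(g + 2)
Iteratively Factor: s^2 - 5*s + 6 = (s - 2)*(s - 3)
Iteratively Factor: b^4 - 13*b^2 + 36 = (b - 2)*(b^3 + 2*b^2 - 9*b - 18) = (b - 2)*(b + 3)*(b^2 - b - 6) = (b - 3)*(b - 2)*(b + 3)*(b + 2)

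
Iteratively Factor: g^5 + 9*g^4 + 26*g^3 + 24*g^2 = (g + 2)*(g^4 + 7*g^3 + 12*g^2) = (g + 2)*(g + 4)*(g^3 + 3*g^2) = (g + 2)*(g + 3)*(g + 4)*(g^2) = g*(g + 2)*(g + 3)*(g + 4)*(g)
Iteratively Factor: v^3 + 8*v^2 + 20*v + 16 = (v + 4)*(v^2 + 4*v + 4) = (v + 2)*(v + 4)*(v + 2)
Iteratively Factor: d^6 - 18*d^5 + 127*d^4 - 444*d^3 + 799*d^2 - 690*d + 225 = (d - 3)*(d^5 - 15*d^4 + 82*d^3 - 198*d^2 + 205*d - 75) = (d - 3)^2*(d^4 - 12*d^3 + 46*d^2 - 60*d + 25) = (d - 5)*(d - 3)^2*(d^3 - 7*d^2 + 11*d - 5) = (d - 5)*(d - 3)^2*(d - 1)*(d^2 - 6*d + 5) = (d - 5)*(d - 3)^2*(d - 1)^2*(d - 5)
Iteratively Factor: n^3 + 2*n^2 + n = (n + 1)*(n^2 + n) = n*(n + 1)*(n + 1)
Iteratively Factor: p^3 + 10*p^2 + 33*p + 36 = (p + 4)*(p^2 + 6*p + 9) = (p + 3)*(p + 4)*(p + 3)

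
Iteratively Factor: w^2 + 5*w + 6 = (w + 2)*(w + 3)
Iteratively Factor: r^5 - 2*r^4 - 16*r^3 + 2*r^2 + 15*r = (r - 1)*(r^4 - r^3 - 17*r^2 - 15*r) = (r - 1)*(r + 1)*(r^3 - 2*r^2 - 15*r) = r*(r - 1)*(r + 1)*(r^2 - 2*r - 15) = r*(r - 1)*(r + 1)*(r + 3)*(r - 5)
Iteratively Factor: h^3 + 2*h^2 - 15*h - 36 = (h + 3)*(h^2 - h - 12) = (h - 4)*(h + 3)*(h + 3)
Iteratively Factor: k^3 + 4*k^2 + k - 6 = (k + 2)*(k^2 + 2*k - 3) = (k + 2)*(k + 3)*(k - 1)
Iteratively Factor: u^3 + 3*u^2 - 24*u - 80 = (u - 5)*(u^2 + 8*u + 16) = (u - 5)*(u + 4)*(u + 4)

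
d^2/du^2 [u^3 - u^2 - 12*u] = 6*u - 2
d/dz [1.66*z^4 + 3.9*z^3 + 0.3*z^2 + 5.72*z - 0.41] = 6.64*z^3 + 11.7*z^2 + 0.6*z + 5.72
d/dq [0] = 0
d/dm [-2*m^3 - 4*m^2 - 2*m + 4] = -6*m^2 - 8*m - 2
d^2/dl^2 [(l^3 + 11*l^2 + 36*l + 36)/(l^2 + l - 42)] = 8*(17*l^3 + 342*l^2 + 2484*l + 5616)/(l^6 + 3*l^5 - 123*l^4 - 251*l^3 + 5166*l^2 + 5292*l - 74088)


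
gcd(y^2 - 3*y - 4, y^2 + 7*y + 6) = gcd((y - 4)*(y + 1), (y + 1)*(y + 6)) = y + 1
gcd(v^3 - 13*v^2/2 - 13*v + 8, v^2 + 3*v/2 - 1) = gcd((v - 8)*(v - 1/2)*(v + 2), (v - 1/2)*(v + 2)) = v^2 + 3*v/2 - 1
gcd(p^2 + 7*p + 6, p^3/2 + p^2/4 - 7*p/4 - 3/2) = p + 1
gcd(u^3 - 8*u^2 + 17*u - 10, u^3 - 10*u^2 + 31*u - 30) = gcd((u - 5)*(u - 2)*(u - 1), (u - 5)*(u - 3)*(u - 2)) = u^2 - 7*u + 10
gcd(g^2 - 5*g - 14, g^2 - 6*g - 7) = g - 7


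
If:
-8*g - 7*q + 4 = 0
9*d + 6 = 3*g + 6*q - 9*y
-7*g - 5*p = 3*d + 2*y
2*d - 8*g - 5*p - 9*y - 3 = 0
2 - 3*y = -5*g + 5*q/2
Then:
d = 14/121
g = -47/242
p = 399/1210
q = 96/121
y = -7/22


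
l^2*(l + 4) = l^3 + 4*l^2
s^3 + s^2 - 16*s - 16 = (s - 4)*(s + 1)*(s + 4)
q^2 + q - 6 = (q - 2)*(q + 3)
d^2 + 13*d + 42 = (d + 6)*(d + 7)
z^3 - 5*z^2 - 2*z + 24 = (z - 4)*(z - 3)*(z + 2)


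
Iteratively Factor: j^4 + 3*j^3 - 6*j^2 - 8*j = (j + 4)*(j^3 - j^2 - 2*j) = (j + 1)*(j + 4)*(j^2 - 2*j) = (j - 2)*(j + 1)*(j + 4)*(j)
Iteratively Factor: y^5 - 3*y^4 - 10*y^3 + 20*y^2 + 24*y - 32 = (y - 2)*(y^4 - y^3 - 12*y^2 - 4*y + 16) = (y - 2)*(y + 2)*(y^3 - 3*y^2 - 6*y + 8) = (y - 4)*(y - 2)*(y + 2)*(y^2 + y - 2) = (y - 4)*(y - 2)*(y + 2)^2*(y - 1)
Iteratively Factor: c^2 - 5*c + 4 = (c - 4)*(c - 1)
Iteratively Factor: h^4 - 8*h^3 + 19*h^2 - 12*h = (h - 3)*(h^3 - 5*h^2 + 4*h) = h*(h - 3)*(h^2 - 5*h + 4) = h*(h - 3)*(h - 1)*(h - 4)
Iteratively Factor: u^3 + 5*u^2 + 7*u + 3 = (u + 3)*(u^2 + 2*u + 1) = (u + 1)*(u + 3)*(u + 1)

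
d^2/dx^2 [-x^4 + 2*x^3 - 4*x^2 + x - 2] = -12*x^2 + 12*x - 8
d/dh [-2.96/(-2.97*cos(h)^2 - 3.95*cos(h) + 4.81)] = (17.5824*cos(h) + 11.692)*sin(h)/(2.97*cos(h)^2 + 3.95*cos(h) - 4.81)^2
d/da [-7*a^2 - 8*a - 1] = -14*a - 8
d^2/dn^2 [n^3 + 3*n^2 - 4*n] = 6*n + 6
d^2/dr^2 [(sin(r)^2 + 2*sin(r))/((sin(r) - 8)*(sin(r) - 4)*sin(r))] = (-sin(r)^5 - 20*sin(r)^4 + 266*sin(r)^3 - 404*sin(r)^2 - 2128*sin(r) + 1216)/((sin(r) - 8)^3*(sin(r) - 4)^3)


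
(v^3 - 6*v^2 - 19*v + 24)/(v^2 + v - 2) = (v^2 - 5*v - 24)/(v + 2)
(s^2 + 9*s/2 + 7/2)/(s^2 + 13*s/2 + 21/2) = (s + 1)/(s + 3)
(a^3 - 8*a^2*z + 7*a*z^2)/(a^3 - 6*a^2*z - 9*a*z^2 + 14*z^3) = a/(a + 2*z)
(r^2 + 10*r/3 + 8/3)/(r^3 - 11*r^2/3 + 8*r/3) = (3*r^2 + 10*r + 8)/(r*(3*r^2 - 11*r + 8))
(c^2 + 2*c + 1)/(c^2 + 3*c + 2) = (c + 1)/(c + 2)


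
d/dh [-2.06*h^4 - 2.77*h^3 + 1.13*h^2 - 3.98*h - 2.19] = -8.24*h^3 - 8.31*h^2 + 2.26*h - 3.98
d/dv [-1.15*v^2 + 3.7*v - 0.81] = 3.7 - 2.3*v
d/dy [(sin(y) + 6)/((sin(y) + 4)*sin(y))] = (-12*sin(y) + cos(y)^2 - 25)*cos(y)/((sin(y) + 4)^2*sin(y)^2)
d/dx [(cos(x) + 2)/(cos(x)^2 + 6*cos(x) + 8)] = sin(x)/(cos(x) + 4)^2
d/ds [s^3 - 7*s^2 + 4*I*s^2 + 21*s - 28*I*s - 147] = 3*s^2 + s*(-14 + 8*I) + 21 - 28*I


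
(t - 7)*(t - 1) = t^2 - 8*t + 7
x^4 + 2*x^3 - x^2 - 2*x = x*(x - 1)*(x + 1)*(x + 2)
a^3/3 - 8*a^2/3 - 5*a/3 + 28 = (a/3 + 1)*(a - 7)*(a - 4)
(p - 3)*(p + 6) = p^2 + 3*p - 18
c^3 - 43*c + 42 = (c - 6)*(c - 1)*(c + 7)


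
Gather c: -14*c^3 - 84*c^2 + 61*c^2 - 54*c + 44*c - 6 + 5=-14*c^3 - 23*c^2 - 10*c - 1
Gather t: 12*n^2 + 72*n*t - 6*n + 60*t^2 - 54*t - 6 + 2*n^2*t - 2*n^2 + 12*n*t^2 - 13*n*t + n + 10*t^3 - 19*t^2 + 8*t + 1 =10*n^2 - 5*n + 10*t^3 + t^2*(12*n + 41) + t*(2*n^2 + 59*n - 46) - 5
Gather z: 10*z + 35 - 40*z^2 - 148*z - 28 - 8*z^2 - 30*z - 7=-48*z^2 - 168*z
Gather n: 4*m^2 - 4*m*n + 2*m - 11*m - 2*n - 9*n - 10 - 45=4*m^2 - 9*m + n*(-4*m - 11) - 55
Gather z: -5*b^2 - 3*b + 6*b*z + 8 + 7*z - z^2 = -5*b^2 - 3*b - z^2 + z*(6*b + 7) + 8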